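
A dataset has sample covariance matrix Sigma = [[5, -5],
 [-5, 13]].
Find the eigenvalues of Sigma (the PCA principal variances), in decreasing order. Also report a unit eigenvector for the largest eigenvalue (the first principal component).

Step 1 — characteristic polynomial of 2×2 Sigma:
  det(Sigma - λI) = λ² - trace · λ + det = 0.
  trace = 5 + 13 = 18, det = 5·13 - (-5)² = 40.
Step 2 — discriminant:
  Δ = trace² - 4·det = 324 - 160 = 164.
Step 3 — eigenvalues:
  λ = (trace ± √Δ)/2 = (18 ± 12.8062)/2,
  λ_1 = 15.4031,  λ_2 = 2.5969.

Step 4 — unit eigenvector for λ_1: solve (Sigma - λ_1 I)v = 0. First row:
  (5 - 15.4031)·v_x + (-5)·v_y = 0, i.e. (-10.4031)·v_x + (-5)·v_y = 0,
  so v ∝ (b, λ_1 - a) = (-5, 10.4031); multiply by -1 so the first entry is positive: u = (5, -10.4031).
  ||u|| = √((5)² + (-10.4031)²) = √(133.225) ≈ 11.5423,
  v_1 = u/||u|| ≈ (0.4332, -0.9013) (||v_1|| = 1).

λ_1 = 15.4031,  λ_2 = 2.5969;  v_1 ≈ (0.4332, -0.9013)


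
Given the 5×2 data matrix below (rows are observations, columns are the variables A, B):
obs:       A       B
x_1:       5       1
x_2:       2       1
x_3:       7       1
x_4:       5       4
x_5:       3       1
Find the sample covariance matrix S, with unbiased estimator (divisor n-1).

Step 1 — column means:
  mean(A) = (5 + 2 + 7 + 5 + 3) / 5 = 22/5 = 4.4
  mean(B) = (1 + 1 + 1 + 4 + 1) / 5 = 8/5 = 1.6

Step 2 — sample covariance S[i,j] = (1/(n-1)) · Σ_k (x_{k,i} - mean_i) · (x_{k,j} - mean_j), with n-1 = 4.
  S[A,A] = ((0.6)·(0.6) + (-2.4)·(-2.4) + (2.6)·(2.6) + (0.6)·(0.6) + (-1.4)·(-1.4)) / 4 = 15.2/4 = 3.8
  S[A,B] = ((0.6)·(-0.6) + (-2.4)·(-0.6) + (2.6)·(-0.6) + (0.6)·(2.4) + (-1.4)·(-0.6)) / 4 = 1.8/4 = 0.45
  S[B,B] = ((-0.6)·(-0.6) + (-0.6)·(-0.6) + (-0.6)·(-0.6) + (2.4)·(2.4) + (-0.6)·(-0.6)) / 4 = 7.2/4 = 1.8

S is symmetric (S[j,i] = S[i,j]). Assembling:

S = [[3.8, 0.45],
 [0.45, 1.8]]


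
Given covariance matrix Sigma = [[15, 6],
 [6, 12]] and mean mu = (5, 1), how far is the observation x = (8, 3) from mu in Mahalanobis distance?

Step 1 — centre the observation: (x - mu) = (3, 2).

Step 2 — invert Sigma. det(Sigma) = 15·12 - (6)² = 144.
  Sigma^{-1} = (1/det) · [[d, -b], [-b, a]] = [[0.0833, -0.0417],
 [-0.0417, 0.1042]].

Step 3 — form the quadratic (x - mu)^T · Sigma^{-1} · (x - mu):
  Sigma^{-1} · (x - mu) = (0.1667, 0.0833).
  (x - mu)^T · [Sigma^{-1} · (x - mu)] = (3)·(0.1667) + (2)·(0.0833) = 0.6667.

Step 4 — take square root: d = √(0.6667) ≈ 0.8165.

d(x, mu) = √(0.6667) ≈ 0.8165


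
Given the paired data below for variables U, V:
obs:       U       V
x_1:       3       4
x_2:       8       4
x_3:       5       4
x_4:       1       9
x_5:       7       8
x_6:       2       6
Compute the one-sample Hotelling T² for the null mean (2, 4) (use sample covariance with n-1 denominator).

Step 1 — sample mean vector:
  mean(U) = (3 + 8 + 5 + 1 + 7 + 2) / 6 = 26/6 = 4.3333
  mean(V) = (4 + 4 + 4 + 9 + 8 + 6) / 6 = 35/6 = 5.8333
  x̄ = (4.3333, 5.8333),  deviation x̄ - mu_0 = (4.3333, 5.8333) - (2, 4) = (2.3333, 1.8333).

Step 2 — sample covariance matrix, S[i,j] = (1/(n-1)) · Σ_k (x_{k,i} - mean_i) · (x_{k,j} - mean_j), divisor n-1 = 5:
  S[U,U] = ((-1.3333)·(-1.3333) + (3.6667)·(3.6667) + (0.6667)·(0.6667) + (-3.3333)·(-3.3333) + (2.6667)·(2.6667) + (-2.3333)·(-2.3333)) / 5 = 39.3333/5 = 7.8667
  S[U,V] = ((-1.3333)·(-1.8333) + (3.6667)·(-1.8333) + (0.6667)·(-1.8333) + (-3.3333)·(3.1667) + (2.6667)·(2.1667) + (-2.3333)·(0.1667)) / 5 = -10.6667/5 = -2.1333
  S[V,V] = ((-1.8333)·(-1.8333) + (-1.8333)·(-1.8333) + (-1.8333)·(-1.8333) + (3.1667)·(3.1667) + (2.1667)·(2.1667) + (0.1667)·(0.1667)) / 5 = 24.8333/5 = 4.9667
  S = [[7.8667, -2.1333],
 [-2.1333, 4.9667]].

Step 3 — invert S. det(S) = 7.8667·4.9667 - (-2.1333)² = 34.52.
  S^{-1} = (1/det) · [[d, -b], [-b, a]] = [[0.1439, 0.0618],
 [0.0618, 0.2279]].

Step 4 — quadratic form (x̄ - mu_0)^T · S^{-1} · (x̄ - mu_0):
  S^{-1} · (x̄ - mu_0) = (0.449, 0.562),
  (x̄ - mu_0)^T · [...] = (2.3333)·(0.449) + (1.8333)·(0.562) = 2.078.

Step 5 — scale by n: T² = 6 · 2.078 = 12.4681.

T² ≈ 12.4681


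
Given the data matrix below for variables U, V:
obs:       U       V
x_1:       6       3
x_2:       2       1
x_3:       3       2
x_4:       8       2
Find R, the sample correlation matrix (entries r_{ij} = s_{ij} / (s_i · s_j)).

Step 1 — column means:
  mean(U) = (6 + 2 + 3 + 8) / 4 = 19/4 = 4.75
  mean(V) = (3 + 1 + 2 + 2) / 4 = 8/4 = 2

Step 2 — sample variances and covariances s[i,j] = (1/(n-1)) · Σ_k (x_{k,i} - mean_i) · (x_{k,j} - mean_j), with n-1 = 3:
  s[U,U] = ((1.25)·(1.25) + (-2.75)·(-2.75) + (-1.75)·(-1.75) + (3.25)·(3.25)) / 3 = 22.75/3 = 7.5833
  s[U,V] = ((1.25)·(1) + (-2.75)·(-1) + (-1.75)·(0) + (3.25)·(0)) / 3 = 4/3 = 1.3333
  s[V,V] = ((1)·(1) + (-1)·(-1) + (0)·(0) + (0)·(0)) / 3 = 2/3 = 0.6667
  Sample standard deviations s_i = √(s[i,i]):
  s(U) = √(7.5833) = 2.7538
  s(V) = √(0.6667) = 0.8165

Step 3 — r_{ij} = s_{ij} / (s_i · s_j):
  r[U,U] = 1 (diagonal).
  r[U,V] = 1.3333 / (2.7538 · 0.8165) = 1.3333 / 2.2485 = 0.593
  r[V,V] = 1 (diagonal).

R is symmetric with unit diagonal. Assembling:

R = [[1, 0.593],
 [0.593, 1]]


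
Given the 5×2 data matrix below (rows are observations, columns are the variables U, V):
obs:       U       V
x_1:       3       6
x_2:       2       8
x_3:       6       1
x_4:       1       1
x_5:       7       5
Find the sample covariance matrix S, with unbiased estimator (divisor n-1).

Step 1 — column means:
  mean(U) = (3 + 2 + 6 + 1 + 7) / 5 = 19/5 = 3.8
  mean(V) = (6 + 8 + 1 + 1 + 5) / 5 = 21/5 = 4.2

Step 2 — sample covariance S[i,j] = (1/(n-1)) · Σ_k (x_{k,i} - mean_i) · (x_{k,j} - mean_j), with n-1 = 4.
  S[U,U] = ((-0.8)·(-0.8) + (-1.8)·(-1.8) + (2.2)·(2.2) + (-2.8)·(-2.8) + (3.2)·(3.2)) / 4 = 26.8/4 = 6.7
  S[U,V] = ((-0.8)·(1.8) + (-1.8)·(3.8) + (2.2)·(-3.2) + (-2.8)·(-3.2) + (3.2)·(0.8)) / 4 = -3.8/4 = -0.95
  S[V,V] = ((1.8)·(1.8) + (3.8)·(3.8) + (-3.2)·(-3.2) + (-3.2)·(-3.2) + (0.8)·(0.8)) / 4 = 38.8/4 = 9.7

S is symmetric (S[j,i] = S[i,j]). Assembling:

S = [[6.7, -0.95],
 [-0.95, 9.7]]


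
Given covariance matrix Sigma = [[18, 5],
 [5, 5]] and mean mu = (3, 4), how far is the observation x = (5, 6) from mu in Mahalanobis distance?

Step 1 — centre the observation: (x - mu) = (2, 2).

Step 2 — invert Sigma. det(Sigma) = 18·5 - (5)² = 65.
  Sigma^{-1} = (1/det) · [[d, -b], [-b, a]] = [[0.0769, -0.0769],
 [-0.0769, 0.2769]].

Step 3 — form the quadratic (x - mu)^T · Sigma^{-1} · (x - mu):
  Sigma^{-1} · (x - mu) = (0, 0.4).
  (x - mu)^T · [Sigma^{-1} · (x - mu)] = (2)·(0) + (2)·(0.4) = 0.8.

Step 4 — take square root: d = √(0.8) ≈ 0.8944.

d(x, mu) = √(0.8) ≈ 0.8944


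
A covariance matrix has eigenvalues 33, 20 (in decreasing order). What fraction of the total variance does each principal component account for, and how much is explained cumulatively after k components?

Step 1 — total variance = trace(Sigma) = Σ λ_i = 33 + 20 = 53.

Step 2 — fraction explained by component i = λ_i / Σ λ:
  PC1: 33/53 = 0.6226
  PC2: 20/53 = 0.3774

Step 3 — cumulative fraction after k components = (λ_1 + ... + λ_k) / Σ λ:
  k = 1: 33/53 = 0.6226
  k = 2: (33 + 20)/53 = 53/53 = 1

Summary (fraction, with percent):

explained: PC1 0.6226 (62.26%), PC2 0.3774 (37.74%);  cumulative: 0.6226, 1


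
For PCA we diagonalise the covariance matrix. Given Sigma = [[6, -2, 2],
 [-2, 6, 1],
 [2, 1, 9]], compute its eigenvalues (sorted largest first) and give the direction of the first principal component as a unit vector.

Step 1 — characteristic polynomial p(λ) = det(λI - Sigma) = λ³ - tr·λ² + c_1·λ - det, where tr = trace, c_1 = sum of the principal 2×2 minors, det = det(Sigma):
  tr = 6 + 6 + 9 = 21,
  c_1 = (6·6 - (-2)²) + (6·9 - (2)²) + (6·9 - (1)²) = 32 + 50 + 53 = 135,
  det = 6·(6·9 - (1)²) - (-2)·((-2)·9 - (1)·(2)) + (2)·((-2)·(1) - 6·(2)) = 6·(53) - (-2)·(-20) + (2)·(-14) = 250.
  So p(λ) = λ³ - 21λ² + 135λ - 250.
Step 2 — look for an integer root (rational root theorem: any rational root is an integer divisor of 250). Testing λ = 10:
  p(10) = 1000 - 2100 + 1350 - 250 = 0  ✓
  Dividing out (λ - 10): p(λ) = (λ - 10)(λ² - 11λ + 25).
Step 3 — remaining eigenvalues from the quadratic λ² - 11λ + 25 = 0:
  Δ = 11² - 4·25 = 121 - 100 = 21,  λ = (11 ± √21)/2 = (11 ± 4.5826)/2 ≈ 7.7913 or 3.2087.
  Sorted: λ_1 = 10,  λ_2 = 7.7913,  λ_3 = 3.2087  (check: sum = 21 = tr ✓).

Step 4 — unit eigenvector for λ_1 = 10: v spans the null space of (Sigma - λ_1 I), whose rows are
  r_1 = (-4, -2, 2),  r_2 = (-2, -4, 1),  r_3 = (2, 1, -1).
  v is orthogonal to every row, so take v ∝ r_1 × r_2 = ((-2)·(1) - (2)·(-4), (2)·(-2) - (-4)·(1), (-4)·(-4) - (-2)·(-2)) = (6, 0, 12).
  Rescale (divide by 6): u = (1, 0, 2).
  ||u|| = √((1)² + (0)² + (2)²) = √(5) ≈ 2.2361,  v_1 = u/||u|| ≈ (0.4472, 0, 0.8944) (||v_1|| = 1).

λ_1 = 10,  λ_2 = 7.7913,  λ_3 = 3.2087;  v_1 ≈ (0.4472, 0, 0.8944)


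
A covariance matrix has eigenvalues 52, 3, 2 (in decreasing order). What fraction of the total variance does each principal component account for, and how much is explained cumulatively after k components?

Step 1 — total variance = trace(Sigma) = Σ λ_i = 52 + 3 + 2 = 57.

Step 2 — fraction explained by component i = λ_i / Σ λ:
  PC1: 52/57 = 0.9123
  PC2: 3/57 = 0.0526
  PC3: 2/57 = 0.0351

Step 3 — cumulative fraction after k components = (λ_1 + ... + λ_k) / Σ λ:
  k = 1: 52/57 = 0.9123
  k = 2: (52 + 3)/57 = 55/57 = 0.9649
  k = 3: (52 + 3 + 2)/57 = 57/57 = 1

Summary (fraction, with percent):

explained: PC1 0.9123 (91.23%), PC2 0.0526 (5.26%), PC3 0.0351 (3.51%);  cumulative: 0.9123, 0.9649, 1


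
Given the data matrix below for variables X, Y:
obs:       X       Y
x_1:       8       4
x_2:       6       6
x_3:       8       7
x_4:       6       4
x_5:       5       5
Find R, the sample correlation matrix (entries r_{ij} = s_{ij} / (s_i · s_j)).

Step 1 — column means:
  mean(X) = (8 + 6 + 8 + 6 + 5) / 5 = 33/5 = 6.6
  mean(Y) = (4 + 6 + 7 + 4 + 5) / 5 = 26/5 = 5.2

Step 2 — sample variances and covariances s[i,j] = (1/(n-1)) · Σ_k (x_{k,i} - mean_i) · (x_{k,j} - mean_j), with n-1 = 4:
  s[X,X] = ((1.4)·(1.4) + (-0.6)·(-0.6) + (1.4)·(1.4) + (-0.6)·(-0.6) + (-1.6)·(-1.6)) / 4 = 7.2/4 = 1.8
  s[X,Y] = ((1.4)·(-1.2) + (-0.6)·(0.8) + (1.4)·(1.8) + (-0.6)·(-1.2) + (-1.6)·(-0.2)) / 4 = 1.4/4 = 0.35
  s[Y,Y] = ((-1.2)·(-1.2) + (0.8)·(0.8) + (1.8)·(1.8) + (-1.2)·(-1.2) + (-0.2)·(-0.2)) / 4 = 6.8/4 = 1.7
  Sample standard deviations s_i = √(s[i,i]):
  s(X) = √(1.8) = 1.3416
  s(Y) = √(1.7) = 1.3038

Step 3 — r_{ij} = s_{ij} / (s_i · s_j):
  r[X,X] = 1 (diagonal).
  r[X,Y] = 0.35 / (1.3416 · 1.3038) = 0.35 / 1.7493 = 0.2001
  r[Y,Y] = 1 (diagonal).

R is symmetric with unit diagonal. Assembling:

R = [[1, 0.2001],
 [0.2001, 1]]


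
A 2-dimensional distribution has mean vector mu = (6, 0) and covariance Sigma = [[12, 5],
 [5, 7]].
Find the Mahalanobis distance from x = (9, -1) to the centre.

Step 1 — centre the observation: (x - mu) = (3, -1).

Step 2 — invert Sigma. det(Sigma) = 12·7 - (5)² = 59.
  Sigma^{-1} = (1/det) · [[d, -b], [-b, a]] = [[0.1186, -0.0847],
 [-0.0847, 0.2034]].

Step 3 — form the quadratic (x - mu)^T · Sigma^{-1} · (x - mu):
  Sigma^{-1} · (x - mu) = (0.4407, -0.4576).
  (x - mu)^T · [Sigma^{-1} · (x - mu)] = (3)·(0.4407) + (-1)·(-0.4576) = 1.7797.

Step 4 — take square root: d = √(1.7797) ≈ 1.334.

d(x, mu) = √(1.7797) ≈ 1.334


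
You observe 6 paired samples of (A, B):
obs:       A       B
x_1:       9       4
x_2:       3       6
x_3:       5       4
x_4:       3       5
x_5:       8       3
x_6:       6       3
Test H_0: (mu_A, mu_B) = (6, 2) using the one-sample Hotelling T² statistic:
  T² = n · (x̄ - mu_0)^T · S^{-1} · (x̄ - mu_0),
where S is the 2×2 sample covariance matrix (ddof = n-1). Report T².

Step 1 — sample mean vector:
  mean(A) = (9 + 3 + 5 + 3 + 8 + 6) / 6 = 34/6 = 5.6667
  mean(B) = (4 + 6 + 4 + 5 + 3 + 3) / 6 = 25/6 = 4.1667
  x̄ = (5.6667, 4.1667),  deviation x̄ - mu_0 = (5.6667, 4.1667) - (6, 2) = (-0.3333, 2.1667).

Step 2 — sample covariance matrix, S[i,j] = (1/(n-1)) · Σ_k (x_{k,i} - mean_i) · (x_{k,j} - mean_j), divisor n-1 = 5:
  S[A,A] = ((3.3333)·(3.3333) + (-2.6667)·(-2.6667) + (-0.6667)·(-0.6667) + (-2.6667)·(-2.6667) + (2.3333)·(2.3333) + (0.3333)·(0.3333)) / 5 = 31.3333/5 = 6.2667
  S[A,B] = ((3.3333)·(-0.1667) + (-2.6667)·(1.8333) + (-0.6667)·(-0.1667) + (-2.6667)·(0.8333) + (2.3333)·(-1.1667) + (0.3333)·(-1.1667)) / 5 = -10.6667/5 = -2.1333
  S[B,B] = ((-0.1667)·(-0.1667) + (1.8333)·(1.8333) + (-0.1667)·(-0.1667) + (0.8333)·(0.8333) + (-1.1667)·(-1.1667) + (-1.1667)·(-1.1667)) / 5 = 6.8333/5 = 1.3667
  S = [[6.2667, -2.1333],
 [-2.1333, 1.3667]].

Step 3 — invert S. det(S) = 6.2667·1.3667 - (-2.1333)² = 4.0133.
  S^{-1} = (1/det) · [[d, -b], [-b, a]] = [[0.3405, 0.5316],
 [0.5316, 1.5615]].

Step 4 — quadratic form (x̄ - mu_0)^T · S^{-1} · (x̄ - mu_0):
  S^{-1} · (x̄ - mu_0) = (1.0382, 3.206),
  (x̄ - mu_0)^T · [...] = (-0.3333)·(1.0382) + (2.1667)·(3.206) = 6.6002.

Step 5 — scale by n: T² = 6 · 6.6002 = 39.6013.

T² ≈ 39.6013


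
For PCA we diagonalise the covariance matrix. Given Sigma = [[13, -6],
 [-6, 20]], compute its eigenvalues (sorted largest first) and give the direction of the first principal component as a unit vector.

Step 1 — characteristic polynomial of 2×2 Sigma:
  det(Sigma - λI) = λ² - trace · λ + det = 0.
  trace = 13 + 20 = 33, det = 13·20 - (-6)² = 224.
Step 2 — discriminant:
  Δ = trace² - 4·det = 1089 - 896 = 193.
Step 3 — eigenvalues:
  λ = (trace ± √Δ)/2 = (33 ± 13.8924)/2,
  λ_1 = 23.4462,  λ_2 = 9.5538.

Step 4 — unit eigenvector for λ_1: solve (Sigma - λ_1 I)v = 0. First row:
  (13 - 23.4462)·v_x + (-6)·v_y = 0, i.e. (-10.4462)·v_x + (-6)·v_y = 0,
  so v ∝ (b, λ_1 - a) = (-6, 10.4462); multiply by -1 so the first entry is positive: u = (6, -10.4462).
  ||u|| = √((6)² + (-10.4462)²) = √(145.1236) ≈ 12.0467,
  v_1 = u/||u|| ≈ (0.4981, -0.8671) (||v_1|| = 1).

λ_1 = 23.4462,  λ_2 = 9.5538;  v_1 ≈ (0.4981, -0.8671)


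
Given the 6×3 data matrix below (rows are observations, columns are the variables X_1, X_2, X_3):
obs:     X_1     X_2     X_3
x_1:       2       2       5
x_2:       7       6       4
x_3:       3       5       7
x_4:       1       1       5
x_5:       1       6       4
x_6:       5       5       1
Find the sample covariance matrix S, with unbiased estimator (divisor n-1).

Step 1 — column means:
  mean(X_1) = (2 + 7 + 3 + 1 + 1 + 5) / 6 = 19/6 = 3.1667
  mean(X_2) = (2 + 6 + 5 + 1 + 6 + 5) / 6 = 25/6 = 4.1667
  mean(X_3) = (5 + 4 + 7 + 5 + 4 + 1) / 6 = 26/6 = 4.3333

Step 2 — sample covariance S[i,j] = (1/(n-1)) · Σ_k (x_{k,i} - mean_i) · (x_{k,j} - mean_j), with n-1 = 5.
  S[X_1,X_1] = ((-1.1667)·(-1.1667) + (3.8333)·(3.8333) + (-0.1667)·(-0.1667) + (-2.1667)·(-2.1667) + (-2.1667)·(-2.1667) + (1.8333)·(1.8333)) / 5 = 28.8333/5 = 5.7667
  S[X_1,X_2] = ((-1.1667)·(-2.1667) + (3.8333)·(1.8333) + (-0.1667)·(0.8333) + (-2.1667)·(-3.1667) + (-2.1667)·(1.8333) + (1.8333)·(0.8333)) / 5 = 13.8333/5 = 2.7667
  S[X_1,X_3] = ((-1.1667)·(0.6667) + (3.8333)·(-0.3333) + (-0.1667)·(2.6667) + (-2.1667)·(0.6667) + (-2.1667)·(-0.3333) + (1.8333)·(-3.3333)) / 5 = -9.3333/5 = -1.8667
  S[X_2,X_2] = ((-2.1667)·(-2.1667) + (1.8333)·(1.8333) + (0.8333)·(0.8333) + (-3.1667)·(-3.1667) + (1.8333)·(1.8333) + (0.8333)·(0.8333)) / 5 = 22.8333/5 = 4.5667
  S[X_2,X_3] = ((-2.1667)·(0.6667) + (1.8333)·(-0.3333) + (0.8333)·(2.6667) + (-3.1667)·(0.6667) + (1.8333)·(-0.3333) + (0.8333)·(-3.3333)) / 5 = -5.3333/5 = -1.0667
  S[X_3,X_3] = ((0.6667)·(0.6667) + (-0.3333)·(-0.3333) + (2.6667)·(2.6667) + (0.6667)·(0.6667) + (-0.3333)·(-0.3333) + (-3.3333)·(-3.3333)) / 5 = 19.3333/5 = 3.8667

S is symmetric (S[j,i] = S[i,j]). Assembling:

S = [[5.7667, 2.7667, -1.8667],
 [2.7667, 4.5667, -1.0667],
 [-1.8667, -1.0667, 3.8667]]


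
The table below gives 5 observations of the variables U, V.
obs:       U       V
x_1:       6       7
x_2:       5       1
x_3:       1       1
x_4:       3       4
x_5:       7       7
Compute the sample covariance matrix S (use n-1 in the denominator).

Step 1 — column means:
  mean(U) = (6 + 5 + 1 + 3 + 7) / 5 = 22/5 = 4.4
  mean(V) = (7 + 1 + 1 + 4 + 7) / 5 = 20/5 = 4

Step 2 — sample covariance S[i,j] = (1/(n-1)) · Σ_k (x_{k,i} - mean_i) · (x_{k,j} - mean_j), with n-1 = 4.
  S[U,U] = ((1.6)·(1.6) + (0.6)·(0.6) + (-3.4)·(-3.4) + (-1.4)·(-1.4) + (2.6)·(2.6)) / 4 = 23.2/4 = 5.8
  S[U,V] = ((1.6)·(3) + (0.6)·(-3) + (-3.4)·(-3) + (-1.4)·(0) + (2.6)·(3)) / 4 = 21/4 = 5.25
  S[V,V] = ((3)·(3) + (-3)·(-3) + (-3)·(-3) + (0)·(0) + (3)·(3)) / 4 = 36/4 = 9

S is symmetric (S[j,i] = S[i,j]). Assembling:

S = [[5.8, 5.25],
 [5.25, 9]]


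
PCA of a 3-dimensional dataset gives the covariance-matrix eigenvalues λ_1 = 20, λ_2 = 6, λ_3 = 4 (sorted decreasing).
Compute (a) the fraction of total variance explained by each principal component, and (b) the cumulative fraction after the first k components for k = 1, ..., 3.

Step 1 — total variance = trace(Sigma) = Σ λ_i = 20 + 6 + 4 = 30.

Step 2 — fraction explained by component i = λ_i / Σ λ:
  PC1: 20/30 = 0.6667
  PC2: 6/30 = 0.2
  PC3: 4/30 = 0.1333

Step 3 — cumulative fraction after k components = (λ_1 + ... + λ_k) / Σ λ:
  k = 1: 20/30 = 0.6667
  k = 2: (20 + 6)/30 = 26/30 = 0.8667
  k = 3: (20 + 6 + 4)/30 = 30/30 = 1

Summary (fraction, with percent):

explained: PC1 0.6667 (66.67%), PC2 0.2 (20%), PC3 0.1333 (13.33%);  cumulative: 0.6667, 0.8667, 1


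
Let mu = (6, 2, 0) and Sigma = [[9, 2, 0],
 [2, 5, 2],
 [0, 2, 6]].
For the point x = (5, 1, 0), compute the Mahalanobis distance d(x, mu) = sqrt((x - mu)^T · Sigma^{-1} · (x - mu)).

Step 1 — centre the observation: (x - mu) = (-1, -1, 0).

Step 2 — invert Sigma (cofactor / det for 3×3, or solve directly):
  Sigma^{-1} = [[0.1238, -0.0571, 0.019],
 [-0.0571, 0.2571, -0.0857],
 [0.019, -0.0857, 0.1952]].

Step 3 — form the quadratic (x - mu)^T · Sigma^{-1} · (x - mu):
  Sigma^{-1} · (x - mu) = (-0.0667, -0.2, 0.0667).
  (x - mu)^T · [Sigma^{-1} · (x - mu)] = (-1)·(-0.0667) + (-1)·(-0.2) + (0)·(0.0667) = 0.2667.

Step 4 — take square root: d = √(0.2667) ≈ 0.5164.

d(x, mu) = √(0.2667) ≈ 0.5164


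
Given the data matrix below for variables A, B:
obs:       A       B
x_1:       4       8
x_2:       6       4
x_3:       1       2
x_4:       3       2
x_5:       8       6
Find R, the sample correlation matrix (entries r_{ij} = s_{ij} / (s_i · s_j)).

Step 1 — column means:
  mean(A) = (4 + 6 + 1 + 3 + 8) / 5 = 22/5 = 4.4
  mean(B) = (8 + 4 + 2 + 2 + 6) / 5 = 22/5 = 4.4

Step 2 — sample variances and covariances s[i,j] = (1/(n-1)) · Σ_k (x_{k,i} - mean_i) · (x_{k,j} - mean_j), with n-1 = 4:
  s[A,A] = ((-0.4)·(-0.4) + (1.6)·(1.6) + (-3.4)·(-3.4) + (-1.4)·(-1.4) + (3.6)·(3.6)) / 4 = 29.2/4 = 7.3
  s[A,B] = ((-0.4)·(3.6) + (1.6)·(-0.4) + (-3.4)·(-2.4) + (-1.4)·(-2.4) + (3.6)·(1.6)) / 4 = 15.2/4 = 3.8
  s[B,B] = ((3.6)·(3.6) + (-0.4)·(-0.4) + (-2.4)·(-2.4) + (-2.4)·(-2.4) + (1.6)·(1.6)) / 4 = 27.2/4 = 6.8
  Sample standard deviations s_i = √(s[i,i]):
  s(A) = √(7.3) = 2.7019
  s(B) = √(6.8) = 2.6077

Step 3 — r_{ij} = s_{ij} / (s_i · s_j):
  r[A,A] = 1 (diagonal).
  r[A,B] = 3.8 / (2.7019 · 2.6077) = 3.8 / 7.0456 = 0.5393
  r[B,B] = 1 (diagonal).

R is symmetric with unit diagonal. Assembling:

R = [[1, 0.5393],
 [0.5393, 1]]


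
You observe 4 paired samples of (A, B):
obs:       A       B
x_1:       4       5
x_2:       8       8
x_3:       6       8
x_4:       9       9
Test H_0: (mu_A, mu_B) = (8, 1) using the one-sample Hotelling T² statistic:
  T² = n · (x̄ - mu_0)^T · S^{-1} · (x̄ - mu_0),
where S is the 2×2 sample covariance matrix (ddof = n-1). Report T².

Step 1 — sample mean vector:
  mean(A) = (4 + 8 + 6 + 9) / 4 = 27/4 = 6.75
  mean(B) = (5 + 8 + 8 + 9) / 4 = 30/4 = 7.5
  x̄ = (6.75, 7.5),  deviation x̄ - mu_0 = (6.75, 7.5) - (8, 1) = (-1.25, 6.5).

Step 2 — sample covariance matrix, S[i,j] = (1/(n-1)) · Σ_k (x_{k,i} - mean_i) · (x_{k,j} - mean_j), divisor n-1 = 3:
  S[A,A] = ((-2.75)·(-2.75) + (1.25)·(1.25) + (-0.75)·(-0.75) + (2.25)·(2.25)) / 3 = 14.75/3 = 4.9167
  S[A,B] = ((-2.75)·(-2.5) + (1.25)·(0.5) + (-0.75)·(0.5) + (2.25)·(1.5)) / 3 = 10.5/3 = 3.5
  S[B,B] = ((-2.5)·(-2.5) + (0.5)·(0.5) + (0.5)·(0.5) + (1.5)·(1.5)) / 3 = 9/3 = 3
  S = [[4.9167, 3.5],
 [3.5, 3]].

Step 3 — invert S. det(S) = 4.9167·3 - (3.5)² = 2.5.
  S^{-1} = (1/det) · [[d, -b], [-b, a]] = [[1.2, -1.4],
 [-1.4, 1.9667]].

Step 4 — quadratic form (x̄ - mu_0)^T · S^{-1} · (x̄ - mu_0):
  S^{-1} · (x̄ - mu_0) = (-10.6, 14.5333),
  (x̄ - mu_0)^T · [...] = (-1.25)·(-10.6) + (6.5)·(14.5333) = 107.7167.

Step 5 — scale by n: T² = 4 · 107.7167 = 430.8667.

T² ≈ 430.8667


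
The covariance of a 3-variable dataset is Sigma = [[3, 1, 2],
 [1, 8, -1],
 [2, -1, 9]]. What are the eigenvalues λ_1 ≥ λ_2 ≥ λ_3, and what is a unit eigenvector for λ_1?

Step 1 — characteristic polynomial p(λ) = det(λI - Sigma) = λ³ - tr·λ² + c_1·λ - det, where tr = trace, c_1 = sum of the principal 2×2 minors, det = det(Sigma):
  tr = 3 + 8 + 9 = 20,
  c_1 = (3·8 - (1)²) + (3·9 - (2)²) + (8·9 - (-1)²) = 23 + 23 + 71 = 117,
  det = 3·(8·9 - (-1)²) - (1)·((1)·9 - (-1)·(2)) + (2)·((1)·(-1) - 8·(2)) = 3·(71) - (1)·(11) + (2)·(-17) = 168.
  So p(λ) = λ³ - 20λ² + 117λ - 168.
Step 2 — look for an integer root (rational root theorem: any rational root is an integer divisor of 168). Testing λ = 8:
  p(8) = 512 - 1280 + 936 - 168 = 0  ✓
  Dividing out (λ - 8): p(λ) = (λ - 8)(λ² - 12λ + 21).
Step 3 — remaining eigenvalues from the quadratic λ² - 12λ + 21 = 0:
  Δ = 12² - 4·21 = 144 - 84 = 60,  λ = (12 ± √60)/2 = (12 ± 7.746)/2 ≈ 9.873 or 2.127.
  Sorted: λ_1 = 9.873,  λ_2 = 8,  λ_3 = 2.127  (check: sum = 20 = tr ✓).

Step 4 — unit eigenvector for λ_1 ≈ 9.873: v spans the null space of (Sigma - λ_1 I), whose rows are
  r_1 = (-6.873, 1, 2),  r_2 = (1, -1.873, -1),  r_3 = (2, -1, -0.873).
  v is orthogonal to every row, so take v ∝ r_1 × r_2 = ((1)·(-1) - (2)·(-1.873), (2)·(1) - (-6.873)·(-1), (-6.873)·(-1.873) - (1)·(1)) ≈ (2.746, -4.873, 11.873).
  Let u = (2.746, -4.873, 11.873).
  ||u|| = √((2.746)² + (-4.873)² + (11.873)²) = √(172.254) ≈ 13.1246,  v_1 = u/||u|| ≈ (0.2092, -0.3713, 0.9046) (||v_1|| = 1).

λ_1 = 9.873,  λ_2 = 8,  λ_3 = 2.127;  v_1 ≈ (0.2092, -0.3713, 0.9046)


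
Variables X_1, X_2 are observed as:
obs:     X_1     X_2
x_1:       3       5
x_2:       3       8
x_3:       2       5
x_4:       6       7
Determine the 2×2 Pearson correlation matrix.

Step 1 — column means:
  mean(X_1) = (3 + 3 + 2 + 6) / 4 = 14/4 = 3.5
  mean(X_2) = (5 + 8 + 5 + 7) / 4 = 25/4 = 6.25

Step 2 — sample variances and covariances s[i,j] = (1/(n-1)) · Σ_k (x_{k,i} - mean_i) · (x_{k,j} - mean_j), with n-1 = 3:
  s[X_1,X_1] = ((-0.5)·(-0.5) + (-0.5)·(-0.5) + (-1.5)·(-1.5) + (2.5)·(2.5)) / 3 = 9/3 = 3
  s[X_1,X_2] = ((-0.5)·(-1.25) + (-0.5)·(1.75) + (-1.5)·(-1.25) + (2.5)·(0.75)) / 3 = 3.5/3 = 1.1667
  s[X_2,X_2] = ((-1.25)·(-1.25) + (1.75)·(1.75) + (-1.25)·(-1.25) + (0.75)·(0.75)) / 3 = 6.75/3 = 2.25
  Sample standard deviations s_i = √(s[i,i]):
  s(X_1) = √(3) = 1.7321
  s(X_2) = √(2.25) = 1.5

Step 3 — r_{ij} = s_{ij} / (s_i · s_j):
  r[X_1,X_1] = 1 (diagonal).
  r[X_1,X_2] = 1.1667 / (1.7321 · 1.5) = 1.1667 / 2.5981 = 0.4491
  r[X_2,X_2] = 1 (diagonal).

R is symmetric with unit diagonal. Assembling:

R = [[1, 0.4491],
 [0.4491, 1]]


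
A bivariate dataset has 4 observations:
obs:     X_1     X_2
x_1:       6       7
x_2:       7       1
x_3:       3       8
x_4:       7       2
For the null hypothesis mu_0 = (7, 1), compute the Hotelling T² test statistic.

Step 1 — sample mean vector:
  mean(X_1) = (6 + 7 + 3 + 7) / 4 = 23/4 = 5.75
  mean(X_2) = (7 + 1 + 8 + 2) / 4 = 18/4 = 4.5
  x̄ = (5.75, 4.5),  deviation x̄ - mu_0 = (5.75, 4.5) - (7, 1) = (-1.25, 3.5).

Step 2 — sample covariance matrix, S[i,j] = (1/(n-1)) · Σ_k (x_{k,i} - mean_i) · (x_{k,j} - mean_j), divisor n-1 = 3:
  S[X_1,X_1] = ((0.25)·(0.25) + (1.25)·(1.25) + (-2.75)·(-2.75) + (1.25)·(1.25)) / 3 = 10.75/3 = 3.5833
  S[X_1,X_2] = ((0.25)·(2.5) + (1.25)·(-3.5) + (-2.75)·(3.5) + (1.25)·(-2.5)) / 3 = -16.5/3 = -5.5
  S[X_2,X_2] = ((2.5)·(2.5) + (-3.5)·(-3.5) + (3.5)·(3.5) + (-2.5)·(-2.5)) / 3 = 37/3 = 12.3333
  S = [[3.5833, -5.5],
 [-5.5, 12.3333]].

Step 3 — invert S. det(S) = 3.5833·12.3333 - (-5.5)² = 13.9444.
  S^{-1} = (1/det) · [[d, -b], [-b, a]] = [[0.8845, 0.3944],
 [0.3944, 0.257]].

Step 4 — quadratic form (x̄ - mu_0)^T · S^{-1} · (x̄ - mu_0):
  S^{-1} · (x̄ - mu_0) = (0.2749, 0.4064),
  (x̄ - mu_0)^T · [...] = (-1.25)·(0.2749) + (3.5)·(0.4064) = 1.0787.

Step 5 — scale by n: T² = 4 · 1.0787 = 4.3147.

T² ≈ 4.3147


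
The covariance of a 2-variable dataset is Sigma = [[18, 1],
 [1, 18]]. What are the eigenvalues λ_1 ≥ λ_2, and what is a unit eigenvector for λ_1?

Step 1 — characteristic polynomial of 2×2 Sigma:
  det(Sigma - λI) = λ² - trace · λ + det = 0.
  trace = 18 + 18 = 36, det = 18·18 - (1)² = 323.
Step 2 — discriminant:
  Δ = trace² - 4·det = 1296 - 1292 = 4.
Step 3 — eigenvalues:
  λ = (trace ± √Δ)/2 = (36 ± 2)/2,
  λ_1 = 19,  λ_2 = 17.

Step 4 — unit eigenvector for λ_1: solve (Sigma - λ_1 I)v = 0. First row:
  (18 - 19)·v_x + (1)·v_y = 0, i.e. (-1)·v_x + (1)·v_y = 0,
  so v ∝ (b, λ_1 - a) = (1, 1) = u.
  ||u|| = √((1)² + (1)²) = √(2) ≈ 1.4142,
  v_1 = u/||u|| ≈ (0.7071, 0.7071) (||v_1|| = 1).

λ_1 = 19,  λ_2 = 17;  v_1 ≈ (0.7071, 0.7071)


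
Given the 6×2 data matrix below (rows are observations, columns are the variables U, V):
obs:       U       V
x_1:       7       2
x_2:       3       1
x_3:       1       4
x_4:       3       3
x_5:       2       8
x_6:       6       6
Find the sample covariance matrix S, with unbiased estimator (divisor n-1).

Step 1 — column means:
  mean(U) = (7 + 3 + 1 + 3 + 2 + 6) / 6 = 22/6 = 3.6667
  mean(V) = (2 + 1 + 4 + 3 + 8 + 6) / 6 = 24/6 = 4

Step 2 — sample covariance S[i,j] = (1/(n-1)) · Σ_k (x_{k,i} - mean_i) · (x_{k,j} - mean_j), with n-1 = 5.
  S[U,U] = ((3.3333)·(3.3333) + (-0.6667)·(-0.6667) + (-2.6667)·(-2.6667) + (-0.6667)·(-0.6667) + (-1.6667)·(-1.6667) + (2.3333)·(2.3333)) / 5 = 27.3333/5 = 5.4667
  S[U,V] = ((3.3333)·(-2) + (-0.6667)·(-3) + (-2.6667)·(0) + (-0.6667)·(-1) + (-1.6667)·(4) + (2.3333)·(2)) / 5 = -6/5 = -1.2
  S[V,V] = ((-2)·(-2) + (-3)·(-3) + (0)·(0) + (-1)·(-1) + (4)·(4) + (2)·(2)) / 5 = 34/5 = 6.8

S is symmetric (S[j,i] = S[i,j]). Assembling:

S = [[5.4667, -1.2],
 [-1.2, 6.8]]


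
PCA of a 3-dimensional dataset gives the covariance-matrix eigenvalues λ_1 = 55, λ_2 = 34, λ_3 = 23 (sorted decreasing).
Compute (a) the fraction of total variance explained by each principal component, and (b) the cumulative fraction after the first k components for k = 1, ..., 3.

Step 1 — total variance = trace(Sigma) = Σ λ_i = 55 + 34 + 23 = 112.

Step 2 — fraction explained by component i = λ_i / Σ λ:
  PC1: 55/112 = 0.4911
  PC2: 34/112 = 0.3036
  PC3: 23/112 = 0.2054

Step 3 — cumulative fraction after k components = (λ_1 + ... + λ_k) / Σ λ:
  k = 1: 55/112 = 0.4911
  k = 2: (55 + 34)/112 = 89/112 = 0.7946
  k = 3: (55 + 34 + 23)/112 = 112/112 = 1

Summary (fraction, with percent):

explained: PC1 0.4911 (49.11%), PC2 0.3036 (30.36%), PC3 0.2054 (20.54%);  cumulative: 0.4911, 0.7946, 1


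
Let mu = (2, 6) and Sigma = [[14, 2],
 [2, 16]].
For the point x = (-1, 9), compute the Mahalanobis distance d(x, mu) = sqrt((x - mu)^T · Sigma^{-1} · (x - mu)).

Step 1 — centre the observation: (x - mu) = (-3, 3).

Step 2 — invert Sigma. det(Sigma) = 14·16 - (2)² = 220.
  Sigma^{-1} = (1/det) · [[d, -b], [-b, a]] = [[0.0727, -0.0091],
 [-0.0091, 0.0636]].

Step 3 — form the quadratic (x - mu)^T · Sigma^{-1} · (x - mu):
  Sigma^{-1} · (x - mu) = (-0.2455, 0.2182).
  (x - mu)^T · [Sigma^{-1} · (x - mu)] = (-3)·(-0.2455) + (3)·(0.2182) = 1.3909.

Step 4 — take square root: d = √(1.3909) ≈ 1.1794.

d(x, mu) = √(1.3909) ≈ 1.1794


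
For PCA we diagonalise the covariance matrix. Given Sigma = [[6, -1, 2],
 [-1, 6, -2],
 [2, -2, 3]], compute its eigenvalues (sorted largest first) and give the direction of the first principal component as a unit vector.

Step 1 — characteristic polynomial p(λ) = det(λI - Sigma) = λ³ - tr·λ² + c_1·λ - det, where tr = trace, c_1 = sum of the principal 2×2 minors, det = det(Sigma):
  tr = 6 + 6 + 3 = 15,
  c_1 = (6·6 - (-1)²) + (6·3 - (2)²) + (6·3 - (-2)²) = 35 + 14 + 14 = 63,
  det = 6·(6·3 - (-2)²) - (-1)·((-1)·3 - (-2)·(2)) + (2)·((-1)·(-2) - 6·(2)) = 6·(14) - (-1)·(1) + (2)·(-10) = 65.
  So p(λ) = λ³ - 15λ² + 63λ - 65.
Step 2 — look for an integer root (rational root theorem: any rational root is an integer divisor of 65). Testing λ = 5:
  p(5) = 125 - 375 + 315 - 65 = 0  ✓
  Dividing out (λ - 5): p(λ) = (λ - 5)(λ² - 10λ + 13).
Step 3 — remaining eigenvalues from the quadratic λ² - 10λ + 13 = 0:
  Δ = 10² - 4·13 = 100 - 52 = 48,  λ = (10 ± √48)/2 = (10 ± 6.9282)/2 ≈ 8.4641 or 1.5359.
  Sorted: λ_1 = 8.4641,  λ_2 = 5,  λ_3 = 1.5359  (check: sum = 15 = tr ✓).

Step 4 — unit eigenvector for λ_1 ≈ 8.4641: v spans the null space of (Sigma - λ_1 I), whose rows are
  r_1 = (-2.4641, -1, 2),  r_2 = (-1, -2.4641, -2),  r_3 = (2, -2, -5.4641).
  v is orthogonal to every row, so take v ∝ r_1 × r_2 = ((-1)·(-2) - (2)·(-2.4641), (2)·(-1) - (-2.4641)·(-2), (-2.4641)·(-2.4641) - (-1)·(-1)) ≈ (6.9282, -6.9282, 5.0718).
  Let u = (6.9282, -6.9282, 5.0718).
  ||u|| = √((6.9282)² + (-6.9282)² + (5.0718)²) = √(121.7231) ≈ 11.0328,  v_1 = u/||u|| ≈ (0.628, -0.628, 0.4597) (||v_1|| = 1).

λ_1 = 8.4641,  λ_2 = 5,  λ_3 = 1.5359;  v_1 ≈ (0.628, -0.628, 0.4597)


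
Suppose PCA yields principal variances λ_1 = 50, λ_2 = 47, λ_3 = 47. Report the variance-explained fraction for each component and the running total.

Step 1 — total variance = trace(Sigma) = Σ λ_i = 50 + 47 + 47 = 144.

Step 2 — fraction explained by component i = λ_i / Σ λ:
  PC1: 50/144 = 0.3472
  PC2: 47/144 = 0.3264
  PC3: 47/144 = 0.3264

Step 3 — cumulative fraction after k components = (λ_1 + ... + λ_k) / Σ λ:
  k = 1: 50/144 = 0.3472
  k = 2: (50 + 47)/144 = 97/144 = 0.6736
  k = 3: (50 + 47 + 47)/144 = 144/144 = 1

Summary (fraction, with percent):

explained: PC1 0.3472 (34.72%), PC2 0.3264 (32.64%), PC3 0.3264 (32.64%);  cumulative: 0.3472, 0.6736, 1


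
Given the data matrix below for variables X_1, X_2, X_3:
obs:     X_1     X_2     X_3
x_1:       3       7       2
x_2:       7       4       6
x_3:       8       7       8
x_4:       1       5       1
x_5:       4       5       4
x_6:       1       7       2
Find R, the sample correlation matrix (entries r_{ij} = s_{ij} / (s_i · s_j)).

Step 1 — column means:
  mean(X_1) = (3 + 7 + 8 + 1 + 4 + 1) / 6 = 24/6 = 4
  mean(X_2) = (7 + 4 + 7 + 5 + 5 + 7) / 6 = 35/6 = 5.8333
  mean(X_3) = (2 + 6 + 8 + 1 + 4 + 2) / 6 = 23/6 = 3.8333

Step 2 — sample variances and covariances s[i,j] = (1/(n-1)) · Σ_k (x_{k,i} - mean_i) · (x_{k,j} - mean_j), with n-1 = 5:
  s[X_1,X_1] = ((-1)·(-1) + (3)·(3) + (4)·(4) + (-3)·(-3) + (0)·(0) + (-3)·(-3)) / 5 = 44/5 = 8.8
  s[X_1,X_2] = ((-1)·(1.1667) + (3)·(-1.8333) + (4)·(1.1667) + (-3)·(-0.8333) + (0)·(-0.8333) + (-3)·(1.1667)) / 5 = -3/5 = -0.6
  s[X_1,X_3] = ((-1)·(-1.8333) + (3)·(2.1667) + (4)·(4.1667) + (-3)·(-2.8333) + (0)·(0.1667) + (-3)·(-1.8333)) / 5 = 39/5 = 7.8
  s[X_2,X_2] = ((1.1667)·(1.1667) + (-1.8333)·(-1.8333) + (1.1667)·(1.1667) + (-0.8333)·(-0.8333) + (-0.8333)·(-0.8333) + (1.1667)·(1.1667)) / 5 = 8.8333/5 = 1.7667
  s[X_2,X_3] = ((1.1667)·(-1.8333) + (-1.8333)·(2.1667) + (1.1667)·(4.1667) + (-0.8333)·(-2.8333) + (-0.8333)·(0.1667) + (1.1667)·(-1.8333)) / 5 = -1.1667/5 = -0.2333
  s[X_3,X_3] = ((-1.8333)·(-1.8333) + (2.1667)·(2.1667) + (4.1667)·(4.1667) + (-2.8333)·(-2.8333) + (0.1667)·(0.1667) + (-1.8333)·(-1.8333)) / 5 = 36.8333/5 = 7.3667
  Sample standard deviations s_i = √(s[i,i]):
  s(X_1) = √(8.8) = 2.9665
  s(X_2) = √(1.7667) = 1.3292
  s(X_3) = √(7.3667) = 2.7142

Step 3 — r_{ij} = s_{ij} / (s_i · s_j):
  r[X_1,X_1] = 1 (diagonal).
  r[X_1,X_2] = -0.6 / (2.9665 · 1.3292) = -0.6 / 3.9429 = -0.1522
  r[X_1,X_3] = 7.8 / (2.9665 · 2.7142) = 7.8 / 8.0515 = 0.9688
  r[X_2,X_2] = 1 (diagonal).
  r[X_2,X_3] = -0.2333 / (1.3292 · 2.7142) = -0.2333 / 3.6076 = -0.0647
  r[X_3,X_3] = 1 (diagonal).

R is symmetric with unit diagonal. Assembling:

R = [[1, -0.1522, 0.9688],
 [-0.1522, 1, -0.0647],
 [0.9688, -0.0647, 1]]


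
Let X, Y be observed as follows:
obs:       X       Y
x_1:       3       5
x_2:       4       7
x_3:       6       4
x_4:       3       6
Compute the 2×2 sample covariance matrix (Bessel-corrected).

Step 1 — column means:
  mean(X) = (3 + 4 + 6 + 3) / 4 = 16/4 = 4
  mean(Y) = (5 + 7 + 4 + 6) / 4 = 22/4 = 5.5

Step 2 — sample covariance S[i,j] = (1/(n-1)) · Σ_k (x_{k,i} - mean_i) · (x_{k,j} - mean_j), with n-1 = 3.
  S[X,X] = ((-1)·(-1) + (0)·(0) + (2)·(2) + (-1)·(-1)) / 3 = 6/3 = 2
  S[X,Y] = ((-1)·(-0.5) + (0)·(1.5) + (2)·(-1.5) + (-1)·(0.5)) / 3 = -3/3 = -1
  S[Y,Y] = ((-0.5)·(-0.5) + (1.5)·(1.5) + (-1.5)·(-1.5) + (0.5)·(0.5)) / 3 = 5/3 = 1.6667

S is symmetric (S[j,i] = S[i,j]). Assembling:

S = [[2, -1],
 [-1, 1.6667]]


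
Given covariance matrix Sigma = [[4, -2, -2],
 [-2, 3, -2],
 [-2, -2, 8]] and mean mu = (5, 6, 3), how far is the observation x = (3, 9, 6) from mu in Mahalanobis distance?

Step 1 — centre the observation: (x - mu) = (-2, 3, 3).

Step 2 — invert Sigma (cofactor / det for 3×3, or solve directly):
  Sigma^{-1} = [[1, 1, 0.5],
 [1, 1.4, 0.6],
 [0.5, 0.6, 0.4]].

Step 3 — form the quadratic (x - mu)^T · Sigma^{-1} · (x - mu):
  Sigma^{-1} · (x - mu) = (2.5, 4, 2).
  (x - mu)^T · [Sigma^{-1} · (x - mu)] = (-2)·(2.5) + (3)·(4) + (3)·(2) = 13.

Step 4 — take square root: d = √(13) ≈ 3.6056.

d(x, mu) = √(13) ≈ 3.6056


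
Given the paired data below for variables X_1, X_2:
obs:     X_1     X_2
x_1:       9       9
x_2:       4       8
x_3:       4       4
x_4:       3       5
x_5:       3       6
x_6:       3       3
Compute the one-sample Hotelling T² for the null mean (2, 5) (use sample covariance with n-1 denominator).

Step 1 — sample mean vector:
  mean(X_1) = (9 + 4 + 4 + 3 + 3 + 3) / 6 = 26/6 = 4.3333
  mean(X_2) = (9 + 8 + 4 + 5 + 6 + 3) / 6 = 35/6 = 5.8333
  x̄ = (4.3333, 5.8333),  deviation x̄ - mu_0 = (4.3333, 5.8333) - (2, 5) = (2.3333, 0.8333).

Step 2 — sample covariance matrix, S[i,j] = (1/(n-1)) · Σ_k (x_{k,i} - mean_i) · (x_{k,j} - mean_j), divisor n-1 = 5:
  S[X_1,X_1] = ((4.6667)·(4.6667) + (-0.3333)·(-0.3333) + (-0.3333)·(-0.3333) + (-1.3333)·(-1.3333) + (-1.3333)·(-1.3333) + (-1.3333)·(-1.3333)) / 5 = 27.3333/5 = 5.4667
  S[X_1,X_2] = ((4.6667)·(3.1667) + (-0.3333)·(2.1667) + (-0.3333)·(-1.8333) + (-1.3333)·(-0.8333) + (-1.3333)·(0.1667) + (-1.3333)·(-2.8333)) / 5 = 19.3333/5 = 3.8667
  S[X_2,X_2] = ((3.1667)·(3.1667) + (2.1667)·(2.1667) + (-1.8333)·(-1.8333) + (-0.8333)·(-0.8333) + (0.1667)·(0.1667) + (-2.8333)·(-2.8333)) / 5 = 26.8333/5 = 5.3667
  S = [[5.4667, 3.8667],
 [3.8667, 5.3667]].

Step 3 — invert S. det(S) = 5.4667·5.3667 - (3.8667)² = 14.3867.
  S^{-1} = (1/det) · [[d, -b], [-b, a]] = [[0.373, -0.2688],
 [-0.2688, 0.38]].

Step 4 — quadratic form (x̄ - mu_0)^T · S^{-1} · (x̄ - mu_0):
  S^{-1} · (x̄ - mu_0) = (0.6464, -0.3105),
  (x̄ - mu_0)^T · [...] = (2.3333)·(0.6464) + (0.8333)·(-0.3105) = 1.2496.

Step 5 — scale by n: T² = 6 · 1.2496 = 7.4977.

T² ≈ 7.4977


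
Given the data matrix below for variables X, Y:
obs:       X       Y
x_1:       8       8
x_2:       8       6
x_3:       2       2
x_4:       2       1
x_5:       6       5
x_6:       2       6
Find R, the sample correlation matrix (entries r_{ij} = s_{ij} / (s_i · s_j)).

Step 1 — column means:
  mean(X) = (8 + 8 + 2 + 2 + 6 + 2) / 6 = 28/6 = 4.6667
  mean(Y) = (8 + 6 + 2 + 1 + 5 + 6) / 6 = 28/6 = 4.6667

Step 2 — sample variances and covariances s[i,j] = (1/(n-1)) · Σ_k (x_{k,i} - mean_i) · (x_{k,j} - mean_j), with n-1 = 5:
  s[X,X] = ((3.3333)·(3.3333) + (3.3333)·(3.3333) + (-2.6667)·(-2.6667) + (-2.6667)·(-2.6667) + (1.3333)·(1.3333) + (-2.6667)·(-2.6667)) / 5 = 45.3333/5 = 9.0667
  s[X,Y] = ((3.3333)·(3.3333) + (3.3333)·(1.3333) + (-2.6667)·(-2.6667) + (-2.6667)·(-3.6667) + (1.3333)·(0.3333) + (-2.6667)·(1.3333)) / 5 = 29.3333/5 = 5.8667
  s[Y,Y] = ((3.3333)·(3.3333) + (1.3333)·(1.3333) + (-2.6667)·(-2.6667) + (-3.6667)·(-3.6667) + (0.3333)·(0.3333) + (1.3333)·(1.3333)) / 5 = 35.3333/5 = 7.0667
  Sample standard deviations s_i = √(s[i,i]):
  s(X) = √(9.0667) = 3.0111
  s(Y) = √(7.0667) = 2.6583

Step 3 — r_{ij} = s_{ij} / (s_i · s_j):
  r[X,X] = 1 (diagonal).
  r[X,Y] = 5.8667 / (3.0111 · 2.6583) = 5.8667 / 8.0044 = 0.7329
  r[Y,Y] = 1 (diagonal).

R is symmetric with unit diagonal. Assembling:

R = [[1, 0.7329],
 [0.7329, 1]]


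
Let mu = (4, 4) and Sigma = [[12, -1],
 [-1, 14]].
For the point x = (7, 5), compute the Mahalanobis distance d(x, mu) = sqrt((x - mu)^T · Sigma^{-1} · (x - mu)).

Step 1 — centre the observation: (x - mu) = (3, 1).

Step 2 — invert Sigma. det(Sigma) = 12·14 - (-1)² = 167.
  Sigma^{-1} = (1/det) · [[d, -b], [-b, a]] = [[0.0838, 0.006],
 [0.006, 0.0719]].

Step 3 — form the quadratic (x - mu)^T · Sigma^{-1} · (x - mu):
  Sigma^{-1} · (x - mu) = (0.2575, 0.0898).
  (x - mu)^T · [Sigma^{-1} · (x - mu)] = (3)·(0.2575) + (1)·(0.0898) = 0.8623.

Step 4 — take square root: d = √(0.8623) ≈ 0.9286.

d(x, mu) = √(0.8623) ≈ 0.9286


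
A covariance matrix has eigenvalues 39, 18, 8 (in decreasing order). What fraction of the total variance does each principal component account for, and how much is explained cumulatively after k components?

Step 1 — total variance = trace(Sigma) = Σ λ_i = 39 + 18 + 8 = 65.

Step 2 — fraction explained by component i = λ_i / Σ λ:
  PC1: 39/65 = 0.6
  PC2: 18/65 = 0.2769
  PC3: 8/65 = 0.1231

Step 3 — cumulative fraction after k components = (λ_1 + ... + λ_k) / Σ λ:
  k = 1: 39/65 = 0.6
  k = 2: (39 + 18)/65 = 57/65 = 0.8769
  k = 3: (39 + 18 + 8)/65 = 65/65 = 1

Summary (fraction, with percent):

explained: PC1 0.6 (60%), PC2 0.2769 (27.69%), PC3 0.1231 (12.31%);  cumulative: 0.6, 0.8769, 1


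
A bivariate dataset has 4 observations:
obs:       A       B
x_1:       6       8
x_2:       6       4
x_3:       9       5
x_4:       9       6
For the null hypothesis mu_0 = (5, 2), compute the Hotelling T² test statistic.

Step 1 — sample mean vector:
  mean(A) = (6 + 6 + 9 + 9) / 4 = 30/4 = 7.5
  mean(B) = (8 + 4 + 5 + 6) / 4 = 23/4 = 5.75
  x̄ = (7.5, 5.75),  deviation x̄ - mu_0 = (7.5, 5.75) - (5, 2) = (2.5, 3.75).

Step 2 — sample covariance matrix, S[i,j] = (1/(n-1)) · Σ_k (x_{k,i} - mean_i) · (x_{k,j} - mean_j), divisor n-1 = 3:
  S[A,A] = ((-1.5)·(-1.5) + (-1.5)·(-1.5) + (1.5)·(1.5) + (1.5)·(1.5)) / 3 = 9/3 = 3
  S[A,B] = ((-1.5)·(2.25) + (-1.5)·(-1.75) + (1.5)·(-0.75) + (1.5)·(0.25)) / 3 = -1.5/3 = -0.5
  S[B,B] = ((2.25)·(2.25) + (-1.75)·(-1.75) + (-0.75)·(-0.75) + (0.25)·(0.25)) / 3 = 8.75/3 = 2.9167
  S = [[3, -0.5],
 [-0.5, 2.9167]].

Step 3 — invert S. det(S) = 3·2.9167 - (-0.5)² = 8.5.
  S^{-1} = (1/det) · [[d, -b], [-b, a]] = [[0.3431, 0.0588],
 [0.0588, 0.3529]].

Step 4 — quadratic form (x̄ - mu_0)^T · S^{-1} · (x̄ - mu_0):
  S^{-1} · (x̄ - mu_0) = (1.0784, 1.4706),
  (x̄ - mu_0)^T · [...] = (2.5)·(1.0784) + (3.75)·(1.4706) = 8.2108.

Step 5 — scale by n: T² = 4 · 8.2108 = 32.8431.

T² ≈ 32.8431
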